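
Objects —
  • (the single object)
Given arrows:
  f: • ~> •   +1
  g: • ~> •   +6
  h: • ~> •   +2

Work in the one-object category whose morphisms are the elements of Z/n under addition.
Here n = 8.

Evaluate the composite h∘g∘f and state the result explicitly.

Answer: +1

Derivation:
  0 +1≡1 +6≡7 +2≡1  (mod 8)
result: +1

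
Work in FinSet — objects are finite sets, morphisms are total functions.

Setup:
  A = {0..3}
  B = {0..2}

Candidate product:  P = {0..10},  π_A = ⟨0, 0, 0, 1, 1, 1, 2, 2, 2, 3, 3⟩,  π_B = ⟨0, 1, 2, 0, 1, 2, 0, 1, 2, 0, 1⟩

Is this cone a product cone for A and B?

Answer: NOT A VALID PRODUCT — |P|=11 ≠ |A|·|B|=12

Trace:
|A|·|B| = 4·3 = 12;  |P| = 11
  → cardinalities differ; no bijection possible.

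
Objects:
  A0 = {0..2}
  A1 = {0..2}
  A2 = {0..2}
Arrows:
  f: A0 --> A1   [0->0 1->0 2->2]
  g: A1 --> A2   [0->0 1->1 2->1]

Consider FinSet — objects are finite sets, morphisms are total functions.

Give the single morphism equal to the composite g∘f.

  0 f-->0 g-->0
  1 f-->0 g-->0
  2 f-->2 g-->1
⟦path⟧: [0->0 1->0 2->1]

Answer: [0->0 1->0 2->1]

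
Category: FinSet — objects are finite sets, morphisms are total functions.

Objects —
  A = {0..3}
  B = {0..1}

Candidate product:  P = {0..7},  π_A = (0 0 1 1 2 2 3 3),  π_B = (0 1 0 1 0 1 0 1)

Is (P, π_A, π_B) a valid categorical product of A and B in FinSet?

|A|·|B| = 4·2 = 8;  |P| = 8
Check the pairing map k ↦ (π_A(k), π_B(k)):
  0 -> (0,0)
  1 -> (0,1)
  2 -> (1,0)
  3 -> (1,1)
  4 -> (2,0)
  5 -> (2,1)
  6 -> (3,0)
  7 -> (3,1)
distinct pairs in image: 8 / 8 needed
  → bijection onto A×B; projections well-typed.

Answer: VALID PRODUCT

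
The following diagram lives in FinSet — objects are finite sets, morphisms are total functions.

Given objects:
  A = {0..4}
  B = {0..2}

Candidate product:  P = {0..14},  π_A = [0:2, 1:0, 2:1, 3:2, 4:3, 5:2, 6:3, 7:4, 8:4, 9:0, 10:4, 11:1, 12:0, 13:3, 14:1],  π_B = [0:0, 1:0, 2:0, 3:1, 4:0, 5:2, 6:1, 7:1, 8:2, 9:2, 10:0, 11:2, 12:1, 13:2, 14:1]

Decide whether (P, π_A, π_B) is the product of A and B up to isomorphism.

Answer: VALID PRODUCT

Trace:
|A|·|B| = 5·3 = 15;  |P| = 15
Check the pairing map k ↦ (π_A(k), π_B(k)):
  0 : (2,0)
  1 : (0,0)
  2 : (1,0)
  3 : (2,1)
  4 : (3,0)
  5 : (2,2)
  6 : (3,1)
  7 : (4,1)
  8 : (4,2)
  9 : (0,2)
  10 : (4,0)
  11 : (1,2)
  12 : (0,1)
  13 : (3,2)
  14 : (1,1)
distinct pairs in image: 15 / 15 needed
  → bijection onto A×B; projections well-typed.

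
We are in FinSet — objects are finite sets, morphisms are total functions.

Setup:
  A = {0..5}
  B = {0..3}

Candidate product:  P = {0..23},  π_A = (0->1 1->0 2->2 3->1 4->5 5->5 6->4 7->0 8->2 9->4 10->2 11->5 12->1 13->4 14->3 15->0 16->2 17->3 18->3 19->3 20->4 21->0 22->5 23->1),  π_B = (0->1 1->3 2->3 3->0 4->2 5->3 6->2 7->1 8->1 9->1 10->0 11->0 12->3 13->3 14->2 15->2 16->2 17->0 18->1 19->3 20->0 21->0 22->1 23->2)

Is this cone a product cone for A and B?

Answer: VALID PRODUCT

Work:
|A|·|B| = 6·4 = 24;  |P| = 24
Check the pairing map k ↦ (π_A(k), π_B(k)):
  0 -> (1,1)
  1 -> (0,3)
  2 -> (2,3)
  3 -> (1,0)
  4 -> (5,2)
  5 -> (5,3)
  6 -> (4,2)
  7 -> (0,1)
  8 -> (2,1)
  9 -> (4,1)
  10 -> (2,0)
  11 -> (5,0)
  12 -> (1,3)
  13 -> (4,3)
  14 -> (3,2)
  15 -> (0,2)
  16 -> (2,2)
  17 -> (3,0)
  18 -> (3,1)
  19 -> (3,3)
  20 -> (4,0)
  21 -> (0,0)
  22 -> (5,1)
  23 -> (1,2)
distinct pairs in image: 24 / 24 needed
  → bijection onto A×B; projections well-typed.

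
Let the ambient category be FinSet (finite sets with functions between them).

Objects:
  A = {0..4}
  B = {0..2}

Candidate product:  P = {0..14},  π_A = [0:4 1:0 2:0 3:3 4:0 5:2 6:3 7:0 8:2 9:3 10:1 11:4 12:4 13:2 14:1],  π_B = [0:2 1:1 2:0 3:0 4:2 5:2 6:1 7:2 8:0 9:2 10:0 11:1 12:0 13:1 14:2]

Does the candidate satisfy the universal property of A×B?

Answer: NOT A VALID PRODUCT — duplicate pair at indices 7,4

Derivation:
|A|·|B| = 5·3 = 15;  |P| = 15
Check the pairing map k ↦ (π_A(k), π_B(k)):
  0 : (4,2)
  1 : (0,1)
  2 : (0,0)
  3 : (3,0)
  4 : (0,2)
  5 : (2,2)
  6 : (3,1)
  7 : (0,2)  ✗ repeats pair of k=4
  8 : (2,0)
  9 : (3,2)
  10 : (1,0)
  11 : (4,1)
  12 : (4,0)
  13 : (2,1)
  14 : (1,2)
distinct pairs in image: 14 / 15 needed
  → (0,2) hit at k=4 and k=7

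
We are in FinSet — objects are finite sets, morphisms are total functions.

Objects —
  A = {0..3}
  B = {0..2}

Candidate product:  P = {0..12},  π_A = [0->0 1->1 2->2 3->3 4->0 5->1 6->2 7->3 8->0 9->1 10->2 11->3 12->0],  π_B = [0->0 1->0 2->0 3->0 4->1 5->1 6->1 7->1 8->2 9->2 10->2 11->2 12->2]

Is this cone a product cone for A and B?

Answer: NOT A VALID PRODUCT — |P|=13 ≠ |A|·|B|=12

Trace:
|A|·|B| = 4·3 = 12;  |P| = 13
  → cardinalities differ; no bijection possible.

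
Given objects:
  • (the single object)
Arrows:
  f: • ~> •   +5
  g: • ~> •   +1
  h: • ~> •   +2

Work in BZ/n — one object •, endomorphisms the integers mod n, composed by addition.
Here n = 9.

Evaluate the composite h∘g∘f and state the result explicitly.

Answer: +8

Trace:
  0 +5≡5 +1≡6 +2≡8  (mod 9)
composite: +8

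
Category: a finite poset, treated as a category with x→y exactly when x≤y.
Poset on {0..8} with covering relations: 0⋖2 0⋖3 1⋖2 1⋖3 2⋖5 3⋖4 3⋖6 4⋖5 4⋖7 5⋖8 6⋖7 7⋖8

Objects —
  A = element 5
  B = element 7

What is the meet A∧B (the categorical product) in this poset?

Common predecessors of 5,7: {0,1,3,4}
  0 <= 4
  1 <= 4
  3 <= 4
  4 <= 4
glb = 4

Answer: A∧B = 4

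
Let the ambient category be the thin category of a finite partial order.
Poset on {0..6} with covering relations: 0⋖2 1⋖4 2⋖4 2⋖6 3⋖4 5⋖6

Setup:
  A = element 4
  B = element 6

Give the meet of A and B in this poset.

Answer: A∧B = 2

Trace:
Common predecessors of 4,6: {0,2}
  0 ≤ 2
  2 ≤ 2
glb = 2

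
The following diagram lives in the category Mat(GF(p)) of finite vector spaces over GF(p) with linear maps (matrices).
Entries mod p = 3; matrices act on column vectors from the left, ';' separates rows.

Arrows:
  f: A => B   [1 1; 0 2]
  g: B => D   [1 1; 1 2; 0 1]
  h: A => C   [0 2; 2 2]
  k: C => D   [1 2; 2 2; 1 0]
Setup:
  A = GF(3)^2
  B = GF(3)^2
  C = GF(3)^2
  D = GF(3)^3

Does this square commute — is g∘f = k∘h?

Answer: COMMUTES

Derivation:
Along f;g (path 1):
  e0=(1,0) f=>(1,0) g=>(1,1,0)
  e1=(0,1) f=>(1,2) g=>(0,2,2)
  composite₁ = [1 0; 1 2; 0 2]
Along h;k (path 2):
  e0=(1,0) h=>(0,2) k=>(1,1,0)
  e1=(0,1) h=>(2,2) k=>(0,2,2)
  composite₂ = [1 0; 1 2; 0 2]
Equal? YES — commutes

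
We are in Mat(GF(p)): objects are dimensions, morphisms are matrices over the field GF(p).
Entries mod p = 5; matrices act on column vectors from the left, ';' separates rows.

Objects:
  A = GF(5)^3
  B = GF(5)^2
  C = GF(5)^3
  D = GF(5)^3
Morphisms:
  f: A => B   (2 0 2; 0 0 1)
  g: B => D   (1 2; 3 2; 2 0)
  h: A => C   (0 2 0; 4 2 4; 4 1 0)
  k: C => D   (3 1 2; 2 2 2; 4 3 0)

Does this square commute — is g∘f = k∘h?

Path 1 = f;g:
  e0=[1,0,0] f=>[2,0] g=>[2,1,4]
  e1=[0,1,0] f=>[0,0] g=>[0,0,0]
  e2=[0,0,1] f=>[2,1] g=>[4,3,4]
  ⟦path⟧₁ = (2 0 4; 1 0 3; 4 0 4)
Path 2 = h;k:
  e0=[1,0,0] h=>[0,4,4] k=>[2,1,2]
  e1=[0,1,0] h=>[2,2,1] k=>[0,0,4]
  e2=[0,0,1] h=>[0,4,0] k=>[4,3,2]
  ⟦path⟧₂ = (2 0 4; 1 0 3; 2 4 2)
Equal? NO — does not commute

Answer: DOES NOT COMMUTE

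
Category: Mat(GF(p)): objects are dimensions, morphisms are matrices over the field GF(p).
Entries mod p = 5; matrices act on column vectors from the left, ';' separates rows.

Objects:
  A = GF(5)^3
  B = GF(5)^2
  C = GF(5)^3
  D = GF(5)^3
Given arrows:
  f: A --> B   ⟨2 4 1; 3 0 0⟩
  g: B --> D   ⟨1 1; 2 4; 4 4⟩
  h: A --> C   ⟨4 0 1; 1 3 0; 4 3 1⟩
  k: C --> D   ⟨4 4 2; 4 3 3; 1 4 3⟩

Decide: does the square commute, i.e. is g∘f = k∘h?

Answer: DOES NOT COMMUTE

Work:
1) trace f;g:
  e0=[1,0,0] f-->[2,3] g-->[0,1,0]
  e1=[0,1,0] f-->[4,0] g-->[4,3,1]
  e2=[0,0,1] f-->[1,0] g-->[1,2,4]
  composite₁ = ⟨0 4 1; 1 3 2; 0 1 4⟩
2) trace h;k:
  e0=[1,0,0] h-->[4,1,4] k-->[3,1,0]
  e1=[0,1,0] h-->[0,3,3] k-->[3,3,1]
  e2=[0,0,1] h-->[1,0,1] k-->[1,2,4]
  composite₂ = ⟨3 3 1; 1 3 2; 0 1 4⟩
Equal? differ; not commutative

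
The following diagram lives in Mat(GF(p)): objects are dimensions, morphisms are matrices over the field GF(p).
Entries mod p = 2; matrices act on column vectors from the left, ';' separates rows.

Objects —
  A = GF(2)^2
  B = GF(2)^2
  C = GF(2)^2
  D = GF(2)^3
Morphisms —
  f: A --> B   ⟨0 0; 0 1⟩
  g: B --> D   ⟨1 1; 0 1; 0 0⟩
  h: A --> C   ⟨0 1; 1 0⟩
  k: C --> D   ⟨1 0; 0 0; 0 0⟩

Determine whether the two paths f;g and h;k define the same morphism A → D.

Path 1 = f;g:
  e0=[1,0] f-->[0,0] g-->[0,0,0]
  e1=[0,1] f-->[0,1] g-->[1,1,0]
  composite₁ = ⟨0 1; 0 1; 0 0⟩
Path 2 = h;k:
  e0=[1,0] h-->[0,1] k-->[0,0,0]
  e1=[0,1] h-->[1,0] k-->[1,0,0]
  composite₂ = ⟨0 1; 0 0; 0 0⟩
Equal? distinct morphisms ✗

Answer: DOES NOT COMMUTE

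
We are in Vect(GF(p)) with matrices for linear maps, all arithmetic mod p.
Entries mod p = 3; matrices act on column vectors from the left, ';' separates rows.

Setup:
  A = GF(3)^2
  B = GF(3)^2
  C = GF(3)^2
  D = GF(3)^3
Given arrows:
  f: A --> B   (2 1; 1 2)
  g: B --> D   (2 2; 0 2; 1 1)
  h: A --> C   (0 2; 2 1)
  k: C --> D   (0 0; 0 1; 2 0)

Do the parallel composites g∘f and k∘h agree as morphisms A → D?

Answer: DOES NOT COMMUTE

Work:
Path 1 = f;g:
  e0=⟨1,0⟩ f-->⟨2,1⟩ g-->⟨0,2,0⟩
  e1=⟨0,1⟩ f-->⟨1,2⟩ g-->⟨0,1,0⟩
  composite₁ = (0 0; 2 1; 0 0)
Path 2 = h;k:
  e0=⟨1,0⟩ h-->⟨0,2⟩ k-->⟨0,2,0⟩
  e1=⟨0,1⟩ h-->⟨2,1⟩ k-->⟨0,1,1⟩
  composite₂ = (0 0; 2 1; 0 1)
Equal? distinct morphisms ✗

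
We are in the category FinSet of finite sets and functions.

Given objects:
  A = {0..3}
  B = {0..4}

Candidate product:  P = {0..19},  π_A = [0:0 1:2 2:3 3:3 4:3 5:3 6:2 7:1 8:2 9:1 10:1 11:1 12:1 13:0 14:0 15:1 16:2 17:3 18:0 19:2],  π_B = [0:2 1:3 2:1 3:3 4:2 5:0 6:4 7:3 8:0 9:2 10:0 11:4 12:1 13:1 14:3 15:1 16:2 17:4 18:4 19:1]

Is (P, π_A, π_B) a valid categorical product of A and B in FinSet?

|A|·|B| = 4·5 = 20;  |P| = 20
Check the pairing map k ↦ (π_A(k), π_B(k)):
  0 : (0,2)
  1 : (2,3)
  2 : (3,1)
  3 : (3,3)
  4 : (3,2)
  5 : (3,0)
  6 : (2,4)
  7 : (1,3)
  8 : (2,0)
  9 : (1,2)
  10 : (1,0)
  11 : (1,4)
  12 : (1,1)
  13 : (0,1)
  14 : (0,3)
  15 : (1,1)  ✗ repeats pair of k=12
  16 : (2,2)
  17 : (3,4)
  18 : (0,4)
  19 : (2,1)
distinct pairs in image: 19 / 20 needed
  → (1,1) hit at k=12 and k=15

Answer: NOT A VALID PRODUCT — duplicate pair at indices 15,12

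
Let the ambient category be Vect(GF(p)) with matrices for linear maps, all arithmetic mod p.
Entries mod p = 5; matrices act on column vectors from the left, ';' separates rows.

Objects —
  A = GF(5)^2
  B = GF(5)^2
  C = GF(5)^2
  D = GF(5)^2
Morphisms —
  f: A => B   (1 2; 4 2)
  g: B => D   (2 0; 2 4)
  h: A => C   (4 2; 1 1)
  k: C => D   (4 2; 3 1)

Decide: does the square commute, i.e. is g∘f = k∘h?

Answer: DOES NOT COMMUTE

Trace:
Path 1 = f;g:
  e0=(1,0) f=>(1,4) g=>(2,3)
  e1=(0,1) f=>(2,2) g=>(4,2)
  ⟦path⟧₁ = (2 4; 3 2)
Path 2 = h;k:
  e0=(1,0) h=>(4,1) k=>(3,3)
  e1=(0,1) h=>(2,1) k=>(0,2)
  ⟦path⟧₂ = (3 0; 3 2)
Equal? NO — does not commute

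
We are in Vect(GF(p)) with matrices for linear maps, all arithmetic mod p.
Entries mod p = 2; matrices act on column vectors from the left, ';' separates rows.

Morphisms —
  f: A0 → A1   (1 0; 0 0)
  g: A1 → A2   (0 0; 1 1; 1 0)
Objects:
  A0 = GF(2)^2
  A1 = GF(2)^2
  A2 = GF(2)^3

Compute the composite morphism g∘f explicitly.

  e0=[1,0] f→[1,0] g→[0,1,1]
  e1=[0,1] f→[0,0] g→[0,0,0]
⟦path⟧: (0 0; 1 0; 1 0)

Answer: (0 0; 1 0; 1 0)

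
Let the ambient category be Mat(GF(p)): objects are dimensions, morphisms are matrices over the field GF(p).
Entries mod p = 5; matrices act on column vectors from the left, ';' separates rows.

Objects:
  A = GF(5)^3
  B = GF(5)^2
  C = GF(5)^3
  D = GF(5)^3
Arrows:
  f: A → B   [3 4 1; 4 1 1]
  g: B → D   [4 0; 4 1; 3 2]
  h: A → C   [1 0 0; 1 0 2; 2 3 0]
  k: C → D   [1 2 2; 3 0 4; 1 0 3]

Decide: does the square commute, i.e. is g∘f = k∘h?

Path 1 = f;g:
  e0=⟨1,0,0⟩ f→⟨3,4⟩ g→⟨2,1,2⟩
  e1=⟨0,1,0⟩ f→⟨4,1⟩ g→⟨1,2,4⟩
  e2=⟨0,0,1⟩ f→⟨1,1⟩ g→⟨4,0,0⟩
  composite₁ = [2 1 4; 1 2 0; 2 4 0]
Path 2 = h;k:
  e0=⟨1,0,0⟩ h→⟨1,1,2⟩ k→⟨2,1,2⟩
  e1=⟨0,1,0⟩ h→⟨0,0,3⟩ k→⟨1,2,4⟩
  e2=⟨0,0,1⟩ h→⟨0,2,0⟩ k→⟨4,0,0⟩
  composite₂ = [2 1 4; 1 2 0; 2 4 0]
Equal? same morphism ✓

Answer: COMMUTES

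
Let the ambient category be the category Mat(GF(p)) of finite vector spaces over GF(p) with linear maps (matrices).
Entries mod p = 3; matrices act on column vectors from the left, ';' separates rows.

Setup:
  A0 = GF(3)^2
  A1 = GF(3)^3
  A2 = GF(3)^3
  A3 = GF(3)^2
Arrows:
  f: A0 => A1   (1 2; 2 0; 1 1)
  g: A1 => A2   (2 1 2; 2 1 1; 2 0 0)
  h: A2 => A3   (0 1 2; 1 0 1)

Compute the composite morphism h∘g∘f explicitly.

Answer: (0 1; 2 1)

Trace:
  e0=(1,0) f=>(1,2,1) g=>(0,2,2) h=>(0,2)
  e1=(0,1) f=>(2,0,1) g=>(0,2,1) h=>(1,1)
⟦path⟧: (0 1; 2 1)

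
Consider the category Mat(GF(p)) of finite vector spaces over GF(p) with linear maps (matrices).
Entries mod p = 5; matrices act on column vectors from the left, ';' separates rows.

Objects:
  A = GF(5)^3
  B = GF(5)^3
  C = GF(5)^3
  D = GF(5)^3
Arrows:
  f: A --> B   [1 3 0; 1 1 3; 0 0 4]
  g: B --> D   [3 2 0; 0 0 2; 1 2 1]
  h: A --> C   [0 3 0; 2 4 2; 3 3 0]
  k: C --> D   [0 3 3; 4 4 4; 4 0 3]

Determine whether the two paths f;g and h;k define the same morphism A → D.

1) trace f;g:
  e0=[1,0,0] f-->[1,1,0] g-->[0,0,3]
  e1=[0,1,0] f-->[3,1,0] g-->[1,0,0]
  e2=[0,0,1] f-->[0,3,4] g-->[1,3,0]
  ⟦path⟧₁ = [0 1 1; 0 0 3; 3 0 0]
2) trace h;k:
  e0=[1,0,0] h-->[0,2,3] k-->[0,0,4]
  e1=[0,1,0] h-->[3,4,3] k-->[1,0,1]
  e2=[0,0,1] h-->[0,2,0] k-->[1,3,0]
  ⟦path⟧₂ = [0 1 1; 0 0 3; 4 1 0]
Equal? distinct morphisms ✗

Answer: DOES NOT COMMUTE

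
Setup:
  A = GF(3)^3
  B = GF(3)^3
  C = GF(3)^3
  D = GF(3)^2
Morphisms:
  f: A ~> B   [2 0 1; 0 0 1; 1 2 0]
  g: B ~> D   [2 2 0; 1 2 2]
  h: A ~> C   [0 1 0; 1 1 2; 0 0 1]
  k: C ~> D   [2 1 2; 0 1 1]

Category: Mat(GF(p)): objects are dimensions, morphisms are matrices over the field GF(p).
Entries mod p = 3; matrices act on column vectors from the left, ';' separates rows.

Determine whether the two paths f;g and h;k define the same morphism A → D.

1) trace f;g:
  e0=⟨1,0,0⟩ f~>⟨2,0,1⟩ g~>⟨1,1⟩
  e1=⟨0,1,0⟩ f~>⟨0,0,2⟩ g~>⟨0,1⟩
  e2=⟨0,0,1⟩ f~>⟨1,1,0⟩ g~>⟨1,0⟩
  composite₁ = [1 0 1; 1 1 0]
2) trace h;k:
  e0=⟨1,0,0⟩ h~>⟨0,1,0⟩ k~>⟨1,1⟩
  e1=⟨0,1,0⟩ h~>⟨1,1,0⟩ k~>⟨0,1⟩
  e2=⟨0,0,1⟩ h~>⟨0,2,1⟩ k~>⟨1,0⟩
  composite₂ = [1 0 1; 1 1 0]
Equal? same morphism ✓

Answer: COMMUTES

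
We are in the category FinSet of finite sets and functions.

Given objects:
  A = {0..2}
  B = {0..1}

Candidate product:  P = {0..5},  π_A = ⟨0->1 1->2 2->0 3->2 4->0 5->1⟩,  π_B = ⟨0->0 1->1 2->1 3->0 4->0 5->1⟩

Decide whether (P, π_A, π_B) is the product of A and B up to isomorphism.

Answer: VALID PRODUCT

Trace:
|A|·|B| = 3·2 = 6;  |P| = 6
Check the pairing map k ↦ (π_A(k), π_B(k)):
  0 -> (1,0)
  1 -> (2,1)
  2 -> (0,1)
  3 -> (2,0)
  4 -> (0,0)
  5 -> (1,1)
distinct pairs in image: 6 / 6 needed
  → bijection onto A×B; projections well-typed.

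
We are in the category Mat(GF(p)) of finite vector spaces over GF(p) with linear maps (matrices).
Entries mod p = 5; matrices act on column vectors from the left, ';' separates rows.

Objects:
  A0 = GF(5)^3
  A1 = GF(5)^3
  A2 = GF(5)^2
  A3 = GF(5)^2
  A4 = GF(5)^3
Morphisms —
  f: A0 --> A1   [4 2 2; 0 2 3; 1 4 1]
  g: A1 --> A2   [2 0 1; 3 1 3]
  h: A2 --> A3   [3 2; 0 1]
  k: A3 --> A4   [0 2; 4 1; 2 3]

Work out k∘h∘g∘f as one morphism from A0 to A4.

  e0=⟨1,0,0⟩ f-->⟨4,0,1⟩ g-->⟨4,0⟩ h-->⟨2,0⟩ k-->⟨0,3,4⟩
  e1=⟨0,1,0⟩ f-->⟨2,2,4⟩ g-->⟨3,0⟩ h-->⟨4,0⟩ k-->⟨0,1,3⟩
  e2=⟨0,0,1⟩ f-->⟨2,3,1⟩ g-->⟨0,2⟩ h-->⟨4,2⟩ k-->⟨4,3,4⟩
composite: [0 0 4; 3 1 3; 4 3 4]

Answer: [0 0 4; 3 1 3; 4 3 4]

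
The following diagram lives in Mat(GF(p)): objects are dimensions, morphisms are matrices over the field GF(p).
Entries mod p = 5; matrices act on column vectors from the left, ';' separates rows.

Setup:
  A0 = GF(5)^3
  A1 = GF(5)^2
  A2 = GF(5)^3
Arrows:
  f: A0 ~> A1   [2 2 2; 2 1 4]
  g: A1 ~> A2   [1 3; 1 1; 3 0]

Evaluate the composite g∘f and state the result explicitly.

  e0=(1,0,0) f~>(2,2) g~>(3,4,1)
  e1=(0,1,0) f~>(2,1) g~>(0,3,1)
  e2=(0,0,1) f~>(2,4) g~>(4,1,1)
composite: [3 0 4; 4 3 1; 1 1 1]

Answer: [3 0 4; 4 3 1; 1 1 1]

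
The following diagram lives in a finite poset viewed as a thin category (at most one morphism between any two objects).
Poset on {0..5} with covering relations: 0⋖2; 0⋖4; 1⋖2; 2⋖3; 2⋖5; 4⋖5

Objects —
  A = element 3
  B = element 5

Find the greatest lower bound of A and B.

Answer: A∧B = 2

Work:
{x : x<=A ∧ x<=B} = {0,1,2}  (A=3, B=5)
  0 <= 2
  1 <= 2
  2 <= 2
glb = 2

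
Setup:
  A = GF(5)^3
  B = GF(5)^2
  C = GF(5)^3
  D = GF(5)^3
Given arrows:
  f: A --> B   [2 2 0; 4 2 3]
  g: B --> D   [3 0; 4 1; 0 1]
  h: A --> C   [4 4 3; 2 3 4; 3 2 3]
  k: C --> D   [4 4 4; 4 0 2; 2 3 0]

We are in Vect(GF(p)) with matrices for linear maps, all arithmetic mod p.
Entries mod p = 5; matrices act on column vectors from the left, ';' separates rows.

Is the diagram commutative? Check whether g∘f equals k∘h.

1) trace f;g:
  e0=(1,0,0) f-->(2,4) g-->(1,2,4)
  e1=(0,1,0) f-->(2,2) g-->(1,0,2)
  e2=(0,0,1) f-->(0,3) g-->(0,3,3)
  result₁ = [1 1 0; 2 0 3; 4 2 3]
2) trace h;k:
  e0=(1,0,0) h-->(4,2,3) k-->(1,2,4)
  e1=(0,1,0) h-->(4,3,2) k-->(1,0,2)
  e2=(0,0,1) h-->(3,4,3) k-->(0,3,3)
  result₂ = [1 1 0; 2 0 3; 4 2 3]
Equal? same morphism ✓

Answer: COMMUTES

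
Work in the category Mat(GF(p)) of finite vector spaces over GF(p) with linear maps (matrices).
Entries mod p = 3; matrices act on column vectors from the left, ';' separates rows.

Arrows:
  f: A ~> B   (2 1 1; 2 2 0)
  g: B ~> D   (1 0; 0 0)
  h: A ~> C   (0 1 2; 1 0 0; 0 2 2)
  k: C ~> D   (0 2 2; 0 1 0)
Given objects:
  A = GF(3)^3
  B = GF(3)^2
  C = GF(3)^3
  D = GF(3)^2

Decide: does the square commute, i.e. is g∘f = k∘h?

Path 1 = f;g:
  e0=[1,0,0] f~>[2,2] g~>[2,0]
  e1=[0,1,0] f~>[1,2] g~>[1,0]
  e2=[0,0,1] f~>[1,0] g~>[1,0]
  ⟦path⟧₁ = (2 1 1; 0 0 0)
Path 2 = h;k:
  e0=[1,0,0] h~>[0,1,0] k~>[2,1]
  e1=[0,1,0] h~>[1,0,2] k~>[1,0]
  e2=[0,0,1] h~>[2,0,2] k~>[1,0]
  ⟦path⟧₂ = (2 1 1; 1 0 0)
Equal? NO — does not commute

Answer: DOES NOT COMMUTE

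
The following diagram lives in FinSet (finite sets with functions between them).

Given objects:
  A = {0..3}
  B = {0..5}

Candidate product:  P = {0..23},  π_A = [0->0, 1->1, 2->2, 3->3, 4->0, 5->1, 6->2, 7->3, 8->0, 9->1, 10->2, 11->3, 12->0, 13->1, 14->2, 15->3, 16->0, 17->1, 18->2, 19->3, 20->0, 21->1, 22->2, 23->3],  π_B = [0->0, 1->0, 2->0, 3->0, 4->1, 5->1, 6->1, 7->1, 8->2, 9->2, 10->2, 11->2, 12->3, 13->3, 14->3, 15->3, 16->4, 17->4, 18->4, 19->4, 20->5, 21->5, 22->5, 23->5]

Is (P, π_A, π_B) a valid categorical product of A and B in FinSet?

|A|·|B| = 4·6 = 24;  |P| = 24
Check the pairing map k ↦ (π_A(k), π_B(k)):
  0 -> (0,0)
  1 -> (1,0)
  2 -> (2,0)
  3 -> (3,0)
  4 -> (0,1)
  5 -> (1,1)
  6 -> (2,1)
  7 -> (3,1)
  8 -> (0,2)
  9 -> (1,2)
  10 -> (2,2)
  11 -> (3,2)
  12 -> (0,3)
  13 -> (1,3)
  14 -> (2,3)
  15 -> (3,3)
  16 -> (0,4)
  17 -> (1,4)
  18 -> (2,4)
  19 -> (3,4)
  20 -> (0,5)
  21 -> (1,5)
  22 -> (2,5)
  23 -> (3,5)
distinct pairs in image: 24 / 24 needed
  → bijection onto A×B; projections well-typed.

Answer: VALID PRODUCT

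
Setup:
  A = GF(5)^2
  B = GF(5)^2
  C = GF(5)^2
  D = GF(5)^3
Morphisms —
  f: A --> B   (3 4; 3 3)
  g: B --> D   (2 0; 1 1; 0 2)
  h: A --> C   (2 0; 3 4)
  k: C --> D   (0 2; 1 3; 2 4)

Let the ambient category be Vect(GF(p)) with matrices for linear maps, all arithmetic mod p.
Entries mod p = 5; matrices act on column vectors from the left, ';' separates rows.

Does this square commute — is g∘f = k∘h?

Answer: COMMUTES

Derivation:
1) trace f;g:
  e0=(1,0) f-->(3,3) g-->(1,1,1)
  e1=(0,1) f-->(4,3) g-->(3,2,1)
  composite₁ = (1 3; 1 2; 1 1)
2) trace h;k:
  e0=(1,0) h-->(2,3) k-->(1,1,1)
  e1=(0,1) h-->(0,4) k-->(3,2,1)
  composite₂ = (1 3; 1 2; 1 1)
Equal? same morphism ✓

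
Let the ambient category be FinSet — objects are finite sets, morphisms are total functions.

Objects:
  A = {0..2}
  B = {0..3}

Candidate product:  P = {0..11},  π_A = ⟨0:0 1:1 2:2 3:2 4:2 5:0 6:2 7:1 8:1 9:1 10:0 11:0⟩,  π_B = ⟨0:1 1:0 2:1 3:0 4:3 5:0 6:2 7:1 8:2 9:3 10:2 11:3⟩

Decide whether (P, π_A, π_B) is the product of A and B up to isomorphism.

|A|·|B| = 3·4 = 12;  |P| = 12
Check the pairing map k ↦ (π_A(k), π_B(k)):
  0 : (0,1)
  1 : (1,0)
  2 : (2,1)
  3 : (2,0)
  4 : (2,3)
  5 : (0,0)
  6 : (2,2)
  7 : (1,1)
  8 : (1,2)
  9 : (1,3)
  10 : (0,2)
  11 : (0,3)
distinct pairs in image: 12 / 12 needed
  → bijection onto A×B; projections well-typed.

Answer: VALID PRODUCT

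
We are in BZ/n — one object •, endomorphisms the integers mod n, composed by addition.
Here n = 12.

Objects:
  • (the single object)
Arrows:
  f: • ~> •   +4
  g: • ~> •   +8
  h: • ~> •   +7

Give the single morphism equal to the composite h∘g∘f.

Answer: +7

Trace:
  0 +4≡4 +8≡0 +7≡7  (mod 12)
result: +7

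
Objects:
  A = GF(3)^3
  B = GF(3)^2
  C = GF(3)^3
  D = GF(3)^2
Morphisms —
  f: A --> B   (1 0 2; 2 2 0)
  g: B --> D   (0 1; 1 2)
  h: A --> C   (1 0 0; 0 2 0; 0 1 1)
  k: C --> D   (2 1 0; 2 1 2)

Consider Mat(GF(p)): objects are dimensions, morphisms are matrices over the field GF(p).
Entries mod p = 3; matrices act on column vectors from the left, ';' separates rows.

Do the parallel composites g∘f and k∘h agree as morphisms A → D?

1) trace f;g:
  e0=⟨1,0,0⟩ f-->⟨1,2⟩ g-->⟨2,2⟩
  e1=⟨0,1,0⟩ f-->⟨0,2⟩ g-->⟨2,1⟩
  e2=⟨0,0,1⟩ f-->⟨2,0⟩ g-->⟨0,2⟩
  composite₁ = (2 2 0; 2 1 2)
2) trace h;k:
  e0=⟨1,0,0⟩ h-->⟨1,0,0⟩ k-->⟨2,2⟩
  e1=⟨0,1,0⟩ h-->⟨0,2,1⟩ k-->⟨2,1⟩
  e2=⟨0,0,1⟩ h-->⟨0,0,1⟩ k-->⟨0,2⟩
  composite₂ = (2 2 0; 2 1 2)
Equal? same morphism ✓

Answer: COMMUTES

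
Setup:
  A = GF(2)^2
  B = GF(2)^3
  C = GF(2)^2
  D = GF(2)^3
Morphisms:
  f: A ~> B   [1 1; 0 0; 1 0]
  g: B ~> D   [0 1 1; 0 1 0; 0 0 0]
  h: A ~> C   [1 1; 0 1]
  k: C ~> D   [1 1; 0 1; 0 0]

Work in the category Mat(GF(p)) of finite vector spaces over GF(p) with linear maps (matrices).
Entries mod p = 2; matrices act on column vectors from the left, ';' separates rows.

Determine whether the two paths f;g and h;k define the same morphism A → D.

1) trace f;g:
  e0=(1,0) f~>(1,0,1) g~>(1,0,0)
  e1=(0,1) f~>(1,0,0) g~>(0,0,0)
  result₁ = [1 0; 0 0; 0 0]
2) trace h;k:
  e0=(1,0) h~>(1,0) k~>(1,0,0)
  e1=(0,1) h~>(1,1) k~>(0,1,0)
  result₂ = [1 0; 0 1; 0 0]
Equal? distinct morphisms ✗

Answer: DOES NOT COMMUTE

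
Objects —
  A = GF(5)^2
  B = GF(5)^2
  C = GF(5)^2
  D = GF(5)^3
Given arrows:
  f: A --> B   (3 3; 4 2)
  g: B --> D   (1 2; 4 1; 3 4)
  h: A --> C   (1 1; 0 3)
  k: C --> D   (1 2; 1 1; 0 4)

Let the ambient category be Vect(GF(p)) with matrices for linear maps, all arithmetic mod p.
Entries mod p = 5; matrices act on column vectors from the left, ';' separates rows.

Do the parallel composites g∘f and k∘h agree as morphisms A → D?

Along f;g (path 1):
  e0=⟨1,0⟩ f-->⟨3,4⟩ g-->⟨1,1,0⟩
  e1=⟨0,1⟩ f-->⟨3,2⟩ g-->⟨2,4,2⟩
  result₁ = (1 2; 1 4; 0 2)
Along h;k (path 2):
  e0=⟨1,0⟩ h-->⟨1,0⟩ k-->⟨1,1,0⟩
  e1=⟨0,1⟩ h-->⟨1,3⟩ k-->⟨2,4,2⟩
  result₂ = (1 2; 1 4; 0 2)
Equal? same morphism ✓

Answer: COMMUTES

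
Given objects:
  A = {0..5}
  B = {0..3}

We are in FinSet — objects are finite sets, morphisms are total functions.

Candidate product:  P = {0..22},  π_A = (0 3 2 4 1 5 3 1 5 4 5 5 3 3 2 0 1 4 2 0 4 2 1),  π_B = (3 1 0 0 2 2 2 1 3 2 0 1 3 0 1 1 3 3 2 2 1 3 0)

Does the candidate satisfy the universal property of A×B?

Answer: NOT A VALID PRODUCT — |P|=23 ≠ |A|·|B|=24

Work:
|A|·|B| = 6·4 = 24;  |P| = 23
  → cardinalities differ; no bijection possible.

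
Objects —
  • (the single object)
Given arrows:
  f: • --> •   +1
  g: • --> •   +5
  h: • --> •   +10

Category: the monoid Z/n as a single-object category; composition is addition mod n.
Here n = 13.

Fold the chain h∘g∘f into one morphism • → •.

Answer: +3

Derivation:
  0 +1≡1 +5≡6 +10≡3  (mod 13)
result: +3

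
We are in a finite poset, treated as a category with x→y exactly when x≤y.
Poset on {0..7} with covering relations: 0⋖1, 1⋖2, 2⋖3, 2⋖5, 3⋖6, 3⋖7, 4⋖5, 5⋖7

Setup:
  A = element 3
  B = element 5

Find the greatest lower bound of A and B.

{x : x⊑A ∧ x⊑B} = {0,1,2}  (A=3, B=5)
  0 ⊑ 2
  1 ⊑ 2
  2 ⊑ 2
glb = 2

Answer: A∧B = 2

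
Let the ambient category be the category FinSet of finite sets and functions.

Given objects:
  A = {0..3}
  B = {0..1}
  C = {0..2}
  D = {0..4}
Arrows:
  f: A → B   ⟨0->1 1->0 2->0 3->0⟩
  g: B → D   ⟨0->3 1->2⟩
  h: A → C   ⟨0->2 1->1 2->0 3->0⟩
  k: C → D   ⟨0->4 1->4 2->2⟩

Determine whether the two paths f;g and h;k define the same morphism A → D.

Path 1 = f;g:
  0 f→1 g→2
  1 f→0 g→3
  2 f→0 g→3
  3 f→0 g→3
  ⟦path⟧₁ = ⟨0->2 1->3 2->3 3->3⟩
Path 2 = h;k:
  0 h→2 k→2
  1 h→1 k→4
  2 h→0 k→4
  3 h→0 k→4
  ⟦path⟧₂ = ⟨0->2 1->4 2->4 3->4⟩
Equal? NO — does not commute

Answer: DOES NOT COMMUTE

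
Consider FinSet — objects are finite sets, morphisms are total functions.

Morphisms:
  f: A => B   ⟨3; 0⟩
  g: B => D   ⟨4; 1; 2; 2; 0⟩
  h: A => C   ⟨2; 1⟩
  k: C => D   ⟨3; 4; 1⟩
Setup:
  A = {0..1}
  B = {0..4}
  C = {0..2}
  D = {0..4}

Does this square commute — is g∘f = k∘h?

Answer: DOES NOT COMMUTE

Work:
Along f;g (path 1):
  0 f=>3 g=>2
  1 f=>0 g=>4
  result₁ = ⟨2; 4⟩
Along h;k (path 2):
  0 h=>2 k=>1
  1 h=>1 k=>4
  result₂ = ⟨1; 4⟩
Equal? differ; not commutative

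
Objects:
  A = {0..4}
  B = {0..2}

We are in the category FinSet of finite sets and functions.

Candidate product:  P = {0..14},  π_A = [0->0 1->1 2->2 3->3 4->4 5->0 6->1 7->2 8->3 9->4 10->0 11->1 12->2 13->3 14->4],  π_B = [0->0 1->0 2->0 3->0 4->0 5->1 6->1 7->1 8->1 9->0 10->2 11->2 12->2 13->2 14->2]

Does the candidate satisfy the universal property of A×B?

|A|·|B| = 5·3 = 15;  |P| = 15
Check the pairing map k ↦ (π_A(k), π_B(k)):
  0 -> (0,0)
  1 -> (1,0)
  2 -> (2,0)
  3 -> (3,0)
  4 -> (4,0)
  5 -> (0,1)
  6 -> (1,1)
  7 -> (2,1)
  8 -> (3,1)
  9 -> (4,0)  ✗ repeats pair of k=4
  10 -> (0,2)
  11 -> (1,2)
  12 -> (2,2)
  13 -> (3,2)
  14 -> (4,2)
distinct pairs in image: 14 / 15 needed
  → (4,0) hit at k=4 and k=9

Answer: NOT A VALID PRODUCT — duplicate pair at indices 4,9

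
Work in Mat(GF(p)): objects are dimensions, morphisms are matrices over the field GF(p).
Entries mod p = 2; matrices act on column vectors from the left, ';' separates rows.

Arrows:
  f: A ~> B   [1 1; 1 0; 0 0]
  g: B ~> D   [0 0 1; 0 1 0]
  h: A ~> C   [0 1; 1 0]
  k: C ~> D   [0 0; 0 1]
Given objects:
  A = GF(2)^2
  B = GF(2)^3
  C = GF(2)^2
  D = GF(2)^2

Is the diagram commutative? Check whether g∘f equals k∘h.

Answer: COMMUTES

Trace:
1) trace f;g:
  e0=⟨1,0⟩ f~>⟨1,1,0⟩ g~>⟨0,1⟩
  e1=⟨0,1⟩ f~>⟨1,0,0⟩ g~>⟨0,0⟩
  composite₁ = [0 0; 1 0]
2) trace h;k:
  e0=⟨1,0⟩ h~>⟨0,1⟩ k~>⟨0,1⟩
  e1=⟨0,1⟩ h~>⟨1,0⟩ k~>⟨0,0⟩
  composite₂ = [0 0; 1 0]
Equal? equal; square commutes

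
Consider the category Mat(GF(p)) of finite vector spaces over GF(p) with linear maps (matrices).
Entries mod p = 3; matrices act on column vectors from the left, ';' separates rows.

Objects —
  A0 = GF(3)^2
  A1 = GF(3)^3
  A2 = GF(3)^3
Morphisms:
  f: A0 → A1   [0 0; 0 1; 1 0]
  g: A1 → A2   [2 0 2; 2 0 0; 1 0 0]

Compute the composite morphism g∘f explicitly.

  e0=[1,0] f→[0,0,1] g→[2,0,0]
  e1=[0,1] f→[0,1,0] g→[0,0,0]
result: [2 0; 0 0; 0 0]

Answer: [2 0; 0 0; 0 0]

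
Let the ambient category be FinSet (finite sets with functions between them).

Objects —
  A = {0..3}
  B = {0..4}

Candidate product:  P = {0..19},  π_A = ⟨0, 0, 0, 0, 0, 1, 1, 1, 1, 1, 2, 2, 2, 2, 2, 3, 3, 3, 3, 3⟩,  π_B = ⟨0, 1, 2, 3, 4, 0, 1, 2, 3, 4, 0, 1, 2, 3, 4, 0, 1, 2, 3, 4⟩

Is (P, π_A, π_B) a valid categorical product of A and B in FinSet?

Answer: VALID PRODUCT

Work:
|A|·|B| = 4·5 = 20;  |P| = 20
Check the pairing map k ↦ (π_A(k), π_B(k)):
  0 ↦ (0,0)
  1 ↦ (0,1)
  2 ↦ (0,2)
  3 ↦ (0,3)
  4 ↦ (0,4)
  5 ↦ (1,0)
  6 ↦ (1,1)
  7 ↦ (1,2)
  8 ↦ (1,3)
  9 ↦ (1,4)
  10 ↦ (2,0)
  11 ↦ (2,1)
  12 ↦ (2,2)
  13 ↦ (2,3)
  14 ↦ (2,4)
  15 ↦ (3,0)
  16 ↦ (3,1)
  17 ↦ (3,2)
  18 ↦ (3,3)
  19 ↦ (3,4)
distinct pairs in image: 20 / 20 needed
  → bijection onto A×B; projections well-typed.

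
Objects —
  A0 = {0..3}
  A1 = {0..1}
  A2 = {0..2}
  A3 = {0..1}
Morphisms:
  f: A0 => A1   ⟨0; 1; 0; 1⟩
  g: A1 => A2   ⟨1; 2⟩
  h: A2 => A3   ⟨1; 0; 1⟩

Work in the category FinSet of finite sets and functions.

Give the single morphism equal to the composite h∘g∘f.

  0 f=>0 g=>1 h=>0
  1 f=>1 g=>2 h=>1
  2 f=>0 g=>1 h=>0
  3 f=>1 g=>2 h=>1
composite: ⟨0; 1; 0; 1⟩

Answer: ⟨0; 1; 0; 1⟩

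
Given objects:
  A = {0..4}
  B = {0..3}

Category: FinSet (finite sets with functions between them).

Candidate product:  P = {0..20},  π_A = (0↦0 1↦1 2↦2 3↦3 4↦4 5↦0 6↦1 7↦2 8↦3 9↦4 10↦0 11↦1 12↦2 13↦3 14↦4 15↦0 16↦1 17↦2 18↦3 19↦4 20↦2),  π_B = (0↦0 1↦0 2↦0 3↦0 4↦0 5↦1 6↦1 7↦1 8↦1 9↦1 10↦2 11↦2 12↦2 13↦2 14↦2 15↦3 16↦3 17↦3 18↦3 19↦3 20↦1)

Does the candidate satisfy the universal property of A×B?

Answer: NOT A VALID PRODUCT — |P|=21 ≠ |A|·|B|=20

Work:
|A|·|B| = 5·4 = 20;  |P| = 21
  → cardinalities differ; no bijection possible.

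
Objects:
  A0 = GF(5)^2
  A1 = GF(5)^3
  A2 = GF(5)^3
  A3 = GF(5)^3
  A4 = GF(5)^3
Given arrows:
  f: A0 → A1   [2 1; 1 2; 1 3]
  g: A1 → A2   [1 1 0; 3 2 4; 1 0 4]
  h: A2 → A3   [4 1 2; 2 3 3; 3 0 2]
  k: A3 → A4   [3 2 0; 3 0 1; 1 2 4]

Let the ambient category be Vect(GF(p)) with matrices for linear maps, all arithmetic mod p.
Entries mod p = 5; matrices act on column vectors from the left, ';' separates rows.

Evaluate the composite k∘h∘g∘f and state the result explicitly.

  e0=⟨1,0⟩ f→⟨2,1,1⟩ g→⟨3,2,1⟩ h→⟨1,0,1⟩ k→⟨3,4,0⟩
  e1=⟨0,1⟩ f→⟨1,2,3⟩ g→⟨3,4,3⟩ h→⟨2,2,0⟩ k→⟨0,1,1⟩
result: [3 0; 4 1; 0 1]

Answer: [3 0; 4 1; 0 1]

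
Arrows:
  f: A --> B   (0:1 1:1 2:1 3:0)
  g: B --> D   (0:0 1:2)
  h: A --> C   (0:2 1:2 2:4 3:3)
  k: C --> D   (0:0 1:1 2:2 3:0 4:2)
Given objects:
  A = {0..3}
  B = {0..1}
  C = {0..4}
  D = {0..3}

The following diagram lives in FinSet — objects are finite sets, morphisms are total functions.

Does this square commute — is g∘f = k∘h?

1) trace f;g:
  0 f-->1 g-->2
  1 f-->1 g-->2
  2 f-->1 g-->2
  3 f-->0 g-->0
  ⟦path⟧₁ = (0:2 1:2 2:2 3:0)
2) trace h;k:
  0 h-->2 k-->2
  1 h-->2 k-->2
  2 h-->4 k-->2
  3 h-->3 k-->0
  ⟦path⟧₂ = (0:2 1:2 2:2 3:0)
Equal? same morphism ✓

Answer: COMMUTES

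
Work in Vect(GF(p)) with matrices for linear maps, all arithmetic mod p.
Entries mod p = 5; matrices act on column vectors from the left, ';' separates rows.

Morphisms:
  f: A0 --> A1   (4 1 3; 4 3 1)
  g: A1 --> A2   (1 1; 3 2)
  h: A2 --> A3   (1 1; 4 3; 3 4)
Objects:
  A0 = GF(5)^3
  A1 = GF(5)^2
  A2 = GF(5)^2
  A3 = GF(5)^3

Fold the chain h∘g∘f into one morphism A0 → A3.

  e0=(1,0,0) f-->(4,4) g-->(3,0) h-->(3,2,4)
  e1=(0,1,0) f-->(1,3) g-->(4,4) h-->(3,3,3)
  e2=(0,0,1) f-->(3,1) g-->(4,1) h-->(0,4,1)
result: (3 3 0; 2 3 4; 4 3 1)

Answer: (3 3 0; 2 3 4; 4 3 1)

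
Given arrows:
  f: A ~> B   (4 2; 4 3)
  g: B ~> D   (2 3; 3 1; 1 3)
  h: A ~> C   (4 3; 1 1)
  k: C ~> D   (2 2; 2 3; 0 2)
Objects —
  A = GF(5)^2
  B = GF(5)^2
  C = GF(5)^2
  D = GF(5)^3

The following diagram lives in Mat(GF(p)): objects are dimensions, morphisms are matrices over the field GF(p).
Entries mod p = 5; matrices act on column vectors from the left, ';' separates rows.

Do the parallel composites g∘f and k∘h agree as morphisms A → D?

Answer: DOES NOT COMMUTE

Work:
1) trace f;g:
  e0=⟨1,0⟩ f~>⟨4,4⟩ g~>⟨0,1,1⟩
  e1=⟨0,1⟩ f~>⟨2,3⟩ g~>⟨3,4,1⟩
  ⟦path⟧₁ = (0 3; 1 4; 1 1)
2) trace h;k:
  e0=⟨1,0⟩ h~>⟨4,1⟩ k~>⟨0,1,2⟩
  e1=⟨0,1⟩ h~>⟨3,1⟩ k~>⟨3,4,2⟩
  ⟦path⟧₂ = (0 3; 1 4; 2 2)
Equal? differ; not commutative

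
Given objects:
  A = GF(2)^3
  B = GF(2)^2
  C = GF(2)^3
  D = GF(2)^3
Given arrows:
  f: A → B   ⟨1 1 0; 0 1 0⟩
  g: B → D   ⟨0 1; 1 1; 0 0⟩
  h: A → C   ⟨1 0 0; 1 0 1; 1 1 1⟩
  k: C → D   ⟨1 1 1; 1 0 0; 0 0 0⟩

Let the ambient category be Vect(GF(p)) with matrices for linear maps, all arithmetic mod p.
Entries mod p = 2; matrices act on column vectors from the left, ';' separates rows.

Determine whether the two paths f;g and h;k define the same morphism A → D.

Answer: DOES NOT COMMUTE

Derivation:
Along f;g (path 1):
  e0=⟨1,0,0⟩ f→⟨1,0⟩ g→⟨0,1,0⟩
  e1=⟨0,1,0⟩ f→⟨1,1⟩ g→⟨1,0,0⟩
  e2=⟨0,0,1⟩ f→⟨0,0⟩ g→⟨0,0,0⟩
  composite₁ = ⟨0 1 0; 1 0 0; 0 0 0⟩
Along h;k (path 2):
  e0=⟨1,0,0⟩ h→⟨1,1,1⟩ k→⟨1,1,0⟩
  e1=⟨0,1,0⟩ h→⟨0,0,1⟩ k→⟨1,0,0⟩
  e2=⟨0,0,1⟩ h→⟨0,1,1⟩ k→⟨0,0,0⟩
  composite₂ = ⟨1 1 0; 1 0 0; 0 0 0⟩
Equal? differ; not commutative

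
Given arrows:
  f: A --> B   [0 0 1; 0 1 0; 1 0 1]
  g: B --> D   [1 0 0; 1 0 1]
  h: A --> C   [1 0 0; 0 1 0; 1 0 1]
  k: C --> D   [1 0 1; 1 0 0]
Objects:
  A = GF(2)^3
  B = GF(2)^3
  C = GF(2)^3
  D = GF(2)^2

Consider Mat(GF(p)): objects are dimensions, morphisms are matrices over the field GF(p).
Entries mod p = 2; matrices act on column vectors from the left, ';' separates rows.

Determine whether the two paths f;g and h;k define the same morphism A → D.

Answer: COMMUTES

Work:
Path 1 = f;g:
  e0=(1,0,0) f-->(0,0,1) g-->(0,1)
  e1=(0,1,0) f-->(0,1,0) g-->(0,0)
  e2=(0,0,1) f-->(1,0,1) g-->(1,0)
  ⟦path⟧₁ = [0 0 1; 1 0 0]
Path 2 = h;k:
  e0=(1,0,0) h-->(1,0,1) k-->(0,1)
  e1=(0,1,0) h-->(0,1,0) k-->(0,0)
  e2=(0,0,1) h-->(0,0,1) k-->(1,0)
  ⟦path⟧₂ = [0 0 1; 1 0 0]
Equal? same morphism ✓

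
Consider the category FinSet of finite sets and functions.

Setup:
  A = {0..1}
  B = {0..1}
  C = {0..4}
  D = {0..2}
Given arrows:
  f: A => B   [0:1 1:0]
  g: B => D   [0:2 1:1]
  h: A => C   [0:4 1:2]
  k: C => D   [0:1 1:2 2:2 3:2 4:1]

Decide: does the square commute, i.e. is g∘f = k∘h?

Answer: COMMUTES

Work:
Path 1 = f;g:
  0 f=>1 g=>1
  1 f=>0 g=>2
  composite₁ = [0:1 1:2]
Path 2 = h;k:
  0 h=>4 k=>1
  1 h=>2 k=>2
  composite₂ = [0:1 1:2]
Equal? equal; square commutes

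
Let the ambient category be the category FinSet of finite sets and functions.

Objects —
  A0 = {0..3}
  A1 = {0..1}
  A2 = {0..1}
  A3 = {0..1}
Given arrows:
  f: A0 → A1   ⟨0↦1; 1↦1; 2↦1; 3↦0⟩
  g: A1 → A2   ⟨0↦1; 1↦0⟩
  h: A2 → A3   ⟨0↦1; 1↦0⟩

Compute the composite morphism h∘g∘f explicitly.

Answer: ⟨0↦1; 1↦1; 2↦1; 3↦0⟩

Work:
  0 f→1 g→0 h→1
  1 f→1 g→0 h→1
  2 f→1 g→0 h→1
  3 f→0 g→1 h→0
composite: ⟨0↦1; 1↦1; 2↦1; 3↦0⟩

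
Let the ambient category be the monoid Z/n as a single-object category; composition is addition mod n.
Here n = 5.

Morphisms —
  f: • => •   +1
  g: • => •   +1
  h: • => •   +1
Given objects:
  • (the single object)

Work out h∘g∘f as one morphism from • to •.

  0 +1≡1 +1≡2 +1≡3  (mod 5)
result: +3

Answer: +3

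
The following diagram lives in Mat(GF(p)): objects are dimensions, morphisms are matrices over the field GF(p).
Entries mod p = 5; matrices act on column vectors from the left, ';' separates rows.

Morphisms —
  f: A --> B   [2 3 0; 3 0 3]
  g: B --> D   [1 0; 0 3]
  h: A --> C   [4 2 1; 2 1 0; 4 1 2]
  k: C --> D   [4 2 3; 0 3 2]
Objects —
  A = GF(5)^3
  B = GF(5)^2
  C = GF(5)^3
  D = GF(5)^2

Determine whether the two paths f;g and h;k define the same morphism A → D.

Along f;g (path 1):
  e0=[1,0,0] f-->[2,3] g-->[2,4]
  e1=[0,1,0] f-->[3,0] g-->[3,0]
  e2=[0,0,1] f-->[0,3] g-->[0,4]
  ⟦path⟧₁ = [2 3 0; 4 0 4]
Along h;k (path 2):
  e0=[1,0,0] h-->[4,2,4] k-->[2,4]
  e1=[0,1,0] h-->[2,1,1] k-->[3,0]
  e2=[0,0,1] h-->[1,0,2] k-->[0,4]
  ⟦path⟧₂ = [2 3 0; 4 0 4]
Equal? YES — commutes

Answer: COMMUTES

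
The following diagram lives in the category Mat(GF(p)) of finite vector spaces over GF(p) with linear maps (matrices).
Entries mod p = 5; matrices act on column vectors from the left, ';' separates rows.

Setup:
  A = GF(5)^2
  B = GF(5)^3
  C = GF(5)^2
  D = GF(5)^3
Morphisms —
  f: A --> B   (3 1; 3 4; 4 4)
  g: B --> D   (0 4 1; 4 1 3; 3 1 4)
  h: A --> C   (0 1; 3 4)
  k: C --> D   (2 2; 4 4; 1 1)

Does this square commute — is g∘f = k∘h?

Along f;g (path 1):
  e0=⟨1,0⟩ f-->⟨3,3,4⟩ g-->⟨1,2,3⟩
  e1=⟨0,1⟩ f-->⟨1,4,4⟩ g-->⟨0,0,3⟩
  ⟦path⟧₁ = (1 0; 2 0; 3 3)
Along h;k (path 2):
  e0=⟨1,0⟩ h-->⟨0,3⟩ k-->⟨1,2,3⟩
  e1=⟨0,1⟩ h-->⟨1,4⟩ k-->⟨0,0,0⟩
  ⟦path⟧₂ = (1 0; 2 0; 3 0)
Equal? distinct morphisms ✗

Answer: DOES NOT COMMUTE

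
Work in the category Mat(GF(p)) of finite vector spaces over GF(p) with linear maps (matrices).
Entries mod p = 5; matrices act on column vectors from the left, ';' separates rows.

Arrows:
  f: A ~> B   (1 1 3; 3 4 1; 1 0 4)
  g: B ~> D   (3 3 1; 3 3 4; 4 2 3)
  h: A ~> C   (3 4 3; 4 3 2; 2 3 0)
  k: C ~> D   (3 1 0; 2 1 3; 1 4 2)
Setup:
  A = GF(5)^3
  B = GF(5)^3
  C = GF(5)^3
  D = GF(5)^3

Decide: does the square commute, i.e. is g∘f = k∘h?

Answer: COMMUTES

Derivation:
1) trace f;g:
  e0=[1,0,0] f~>[1,3,1] g~>[3,1,3]
  e1=[0,1,0] f~>[1,4,0] g~>[0,0,2]
  e2=[0,0,1] f~>[3,1,4] g~>[1,3,1]
  composite₁ = (3 0 1; 1 0 3; 3 2 1)
2) trace h;k:
  e0=[1,0,0] h~>[3,4,2] k~>[3,1,3]
  e1=[0,1,0] h~>[4,3,3] k~>[0,0,2]
  e2=[0,0,1] h~>[3,2,0] k~>[1,3,1]
  composite₂ = (3 0 1; 1 0 3; 3 2 1)
Equal? same morphism ✓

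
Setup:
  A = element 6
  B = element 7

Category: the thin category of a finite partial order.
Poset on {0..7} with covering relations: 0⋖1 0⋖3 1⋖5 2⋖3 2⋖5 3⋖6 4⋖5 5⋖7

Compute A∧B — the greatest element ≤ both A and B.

{x : x⊑A ∧ x⊑B} = {0,2}  (A=6, B=7)
  maximal lower bounds 0 and 2 are incomparable: neither 0⊑2 nor 2⊑0
→ no greatest lower bound exists

Answer: NO MEET EXISTS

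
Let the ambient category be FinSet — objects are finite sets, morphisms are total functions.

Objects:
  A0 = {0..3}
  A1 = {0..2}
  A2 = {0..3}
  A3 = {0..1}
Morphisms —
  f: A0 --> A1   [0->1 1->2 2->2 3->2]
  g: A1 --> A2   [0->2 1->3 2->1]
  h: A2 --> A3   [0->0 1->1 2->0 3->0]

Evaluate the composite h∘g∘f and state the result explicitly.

Answer: [0->0 1->1 2->1 3->1]

Derivation:
  0 f-->1 g-->3 h-->0
  1 f-->2 g-->1 h-->1
  2 f-->2 g-->1 h-->1
  3 f-->2 g-->1 h-->1
⟦path⟧: [0->0 1->1 2->1 3->1]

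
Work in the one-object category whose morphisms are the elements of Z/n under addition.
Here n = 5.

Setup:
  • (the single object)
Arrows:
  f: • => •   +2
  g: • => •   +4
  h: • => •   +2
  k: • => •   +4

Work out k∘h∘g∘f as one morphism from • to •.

Answer: +2

Trace:
  0 +2≡2 +4≡1 +2≡3 +4≡2  (mod 5)
⟦path⟧: +2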